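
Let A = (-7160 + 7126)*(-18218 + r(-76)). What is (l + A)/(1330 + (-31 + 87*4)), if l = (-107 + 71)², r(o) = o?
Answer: 207764/549 ≈ 378.44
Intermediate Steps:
A = 621996 (A = (-7160 + 7126)*(-18218 - 76) = -34*(-18294) = 621996)
l = 1296 (l = (-36)² = 1296)
(l + A)/(1330 + (-31 + 87*4)) = (1296 + 621996)/(1330 + (-31 + 87*4)) = 623292/(1330 + (-31 + 348)) = 623292/(1330 + 317) = 623292/1647 = 623292*(1/1647) = 207764/549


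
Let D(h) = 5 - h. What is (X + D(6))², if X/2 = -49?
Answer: 9801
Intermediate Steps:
X = -98 (X = 2*(-49) = -98)
(X + D(6))² = (-98 + (5 - 1*6))² = (-98 + (5 - 6))² = (-98 - 1)² = (-99)² = 9801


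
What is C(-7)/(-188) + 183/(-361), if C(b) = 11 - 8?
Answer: -35487/67868 ≈ -0.52288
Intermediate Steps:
C(b) = 3
C(-7)/(-188) + 183/(-361) = 3/(-188) + 183/(-361) = 3*(-1/188) + 183*(-1/361) = -3/188 - 183/361 = -35487/67868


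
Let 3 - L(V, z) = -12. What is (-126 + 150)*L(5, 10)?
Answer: 360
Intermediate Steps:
L(V, z) = 15 (L(V, z) = 3 - 1*(-12) = 3 + 12 = 15)
(-126 + 150)*L(5, 10) = (-126 + 150)*15 = 24*15 = 360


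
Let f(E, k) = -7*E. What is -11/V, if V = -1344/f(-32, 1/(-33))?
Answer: 11/6 ≈ 1.8333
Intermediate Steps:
V = -6 (V = -1344/((-7*(-32))) = -1344/224 = -1344*1/224 = -6)
-11/V = -11/(-6) = -11*(-⅙) = 11/6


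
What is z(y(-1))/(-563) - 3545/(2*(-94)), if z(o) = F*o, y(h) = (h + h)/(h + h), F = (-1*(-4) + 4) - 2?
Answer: 1994707/105844 ≈ 18.846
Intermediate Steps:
F = 6 (F = (4 + 4) - 2 = 8 - 2 = 6)
y(h) = 1 (y(h) = (2*h)/((2*h)) = (2*h)*(1/(2*h)) = 1)
z(o) = 6*o
z(y(-1))/(-563) - 3545/(2*(-94)) = (6*1)/(-563) - 3545/(2*(-94)) = 6*(-1/563) - 3545/(-188) = -6/563 - 3545*(-1/188) = -6/563 + 3545/188 = 1994707/105844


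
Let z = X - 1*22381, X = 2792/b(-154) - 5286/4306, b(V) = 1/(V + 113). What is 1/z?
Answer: -2153/294647152 ≈ -7.3070e-6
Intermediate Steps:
b(V) = 1/(113 + V)
X = -246460859/2153 (X = 2792/(1/(113 - 154)) - 5286/4306 = 2792/(1/(-41)) - 5286*1/4306 = 2792/(-1/41) - 2643/2153 = 2792*(-41) - 2643/2153 = -114472 - 2643/2153 = -246460859/2153 ≈ -1.1447e+5)
z = -294647152/2153 (z = -246460859/2153 - 1*22381 = -246460859/2153 - 22381 = -294647152/2153 ≈ -1.3685e+5)
1/z = 1/(-294647152/2153) = -2153/294647152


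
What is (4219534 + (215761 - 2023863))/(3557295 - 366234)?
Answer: 2411432/3191061 ≈ 0.75568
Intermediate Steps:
(4219534 + (215761 - 2023863))/(3557295 - 366234) = (4219534 - 1808102)/3191061 = 2411432*(1/3191061) = 2411432/3191061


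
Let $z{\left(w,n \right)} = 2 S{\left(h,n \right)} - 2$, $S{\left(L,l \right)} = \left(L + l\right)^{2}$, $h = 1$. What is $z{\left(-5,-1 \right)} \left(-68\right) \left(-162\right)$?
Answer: $-22032$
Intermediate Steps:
$z{\left(w,n \right)} = -2 + 2 \left(1 + n\right)^{2}$ ($z{\left(w,n \right)} = 2 \left(1 + n\right)^{2} - 2 = -2 + 2 \left(1 + n\right)^{2}$)
$z{\left(-5,-1 \right)} \left(-68\right) \left(-162\right) = 2 \left(-1\right) \left(2 - 1\right) \left(-68\right) \left(-162\right) = 2 \left(-1\right) 1 \left(-68\right) \left(-162\right) = \left(-2\right) \left(-68\right) \left(-162\right) = 136 \left(-162\right) = -22032$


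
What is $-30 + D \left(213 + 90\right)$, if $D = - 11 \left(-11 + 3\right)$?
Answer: $26634$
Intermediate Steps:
$D = 88$ ($D = \left(-11\right) \left(-8\right) = 88$)
$-30 + D \left(213 + 90\right) = -30 + 88 \left(213 + 90\right) = -30 + 88 \cdot 303 = -30 + 26664 = 26634$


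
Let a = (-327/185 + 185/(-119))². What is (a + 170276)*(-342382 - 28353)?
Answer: -6119452278281610168/96932045 ≈ -6.3131e+10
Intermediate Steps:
a = 5349167044/484660225 (a = (-327*1/185 + 185*(-1/119))² = (-327/185 - 185/119)² = (-73138/22015)² = 5349167044/484660225 ≈ 11.037)
(a + 170276)*(-342382 - 28353) = (5349167044/484660225 + 170276)*(-342382 - 28353) = (82531353639144/484660225)*(-370735) = -6119452278281610168/96932045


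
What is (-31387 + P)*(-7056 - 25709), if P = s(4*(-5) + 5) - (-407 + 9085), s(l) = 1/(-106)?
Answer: 139149383615/106 ≈ 1.3127e+9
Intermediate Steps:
s(l) = -1/106
P = -919869/106 (P = -1/106 - (-407 + 9085) = -1/106 - 1*8678 = -1/106 - 8678 = -919869/106 ≈ -8678.0)
(-31387 + P)*(-7056 - 25709) = (-31387 - 919869/106)*(-7056 - 25709) = -4246891/106*(-32765) = 139149383615/106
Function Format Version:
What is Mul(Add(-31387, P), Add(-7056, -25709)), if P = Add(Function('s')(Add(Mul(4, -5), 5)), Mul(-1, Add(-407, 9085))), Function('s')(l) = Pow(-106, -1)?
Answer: Rational(139149383615, 106) ≈ 1.3127e+9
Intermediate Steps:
Function('s')(l) = Rational(-1, 106)
P = Rational(-919869, 106) (P = Add(Rational(-1, 106), Mul(-1, Add(-407, 9085))) = Add(Rational(-1, 106), Mul(-1, 8678)) = Add(Rational(-1, 106), -8678) = Rational(-919869, 106) ≈ -8678.0)
Mul(Add(-31387, P), Add(-7056, -25709)) = Mul(Add(-31387, Rational(-919869, 106)), Add(-7056, -25709)) = Mul(Rational(-4246891, 106), -32765) = Rational(139149383615, 106)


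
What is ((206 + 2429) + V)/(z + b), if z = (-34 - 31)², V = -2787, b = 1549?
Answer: -76/2887 ≈ -0.026325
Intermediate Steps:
z = 4225 (z = (-65)² = 4225)
((206 + 2429) + V)/(z + b) = ((206 + 2429) - 2787)/(4225 + 1549) = (2635 - 2787)/5774 = -152*1/5774 = -76/2887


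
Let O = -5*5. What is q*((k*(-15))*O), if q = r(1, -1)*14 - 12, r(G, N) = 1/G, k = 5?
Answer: 3750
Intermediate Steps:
O = -25
q = 2 (q = 14/1 - 12 = 1*14 - 12 = 14 - 12 = 2)
q*((k*(-15))*O) = 2*((5*(-15))*(-25)) = 2*(-75*(-25)) = 2*1875 = 3750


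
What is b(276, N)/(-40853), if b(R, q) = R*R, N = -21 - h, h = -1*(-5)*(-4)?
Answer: -76176/40853 ≈ -1.8646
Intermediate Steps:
h = -20 (h = 5*(-4) = -20)
N = -1 (N = -21 - 1*(-20) = -21 + 20 = -1)
b(R, q) = R²
b(276, N)/(-40853) = 276²/(-40853) = 76176*(-1/40853) = -76176/40853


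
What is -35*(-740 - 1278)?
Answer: 70630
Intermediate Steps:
-35*(-740 - 1278) = -35*(-2018) = 70630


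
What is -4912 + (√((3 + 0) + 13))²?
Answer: -4896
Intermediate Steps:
-4912 + (√((3 + 0) + 13))² = -4912 + (√(3 + 13))² = -4912 + (√16)² = -4912 + 4² = -4912 + 16 = -4896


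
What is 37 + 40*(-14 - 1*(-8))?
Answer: -203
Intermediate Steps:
37 + 40*(-14 - 1*(-8)) = 37 + 40*(-14 + 8) = 37 + 40*(-6) = 37 - 240 = -203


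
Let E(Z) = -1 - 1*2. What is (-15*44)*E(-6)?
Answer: 1980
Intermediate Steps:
E(Z) = -3 (E(Z) = -1 - 2 = -3)
(-15*44)*E(-6) = -15*44*(-3) = -660*(-3) = 1980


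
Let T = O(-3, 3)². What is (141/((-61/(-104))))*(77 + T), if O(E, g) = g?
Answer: 1261104/61 ≈ 20674.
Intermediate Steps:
T = 9 (T = 3² = 9)
(141/((-61/(-104))))*(77 + T) = (141/((-61/(-104))))*(77 + 9) = (141/((-61*(-1/104))))*86 = (141/(61/104))*86 = (141*(104/61))*86 = (14664/61)*86 = 1261104/61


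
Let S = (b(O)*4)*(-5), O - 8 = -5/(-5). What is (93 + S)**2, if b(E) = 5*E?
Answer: 651249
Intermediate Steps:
O = 9 (O = 8 - 5/(-5) = 8 - 5*(-1/5) = 8 + 1 = 9)
S = -900 (S = ((5*9)*4)*(-5) = (45*4)*(-5) = 180*(-5) = -900)
(93 + S)**2 = (93 - 900)**2 = (-807)**2 = 651249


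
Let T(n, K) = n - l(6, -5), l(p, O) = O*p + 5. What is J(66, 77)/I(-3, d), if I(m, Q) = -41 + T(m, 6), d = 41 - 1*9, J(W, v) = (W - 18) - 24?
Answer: -24/19 ≈ -1.2632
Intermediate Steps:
l(p, O) = 5 + O*p
T(n, K) = 25 + n (T(n, K) = n - (5 - 5*6) = n - (5 - 30) = n - 1*(-25) = n + 25 = 25 + n)
J(W, v) = -42 + W (J(W, v) = (-18 + W) - 24 = -42 + W)
d = 32 (d = 41 - 9 = 32)
I(m, Q) = -16 + m (I(m, Q) = -41 + (25 + m) = -16 + m)
J(66, 77)/I(-3, d) = (-42 + 66)/(-16 - 3) = 24/(-19) = 24*(-1/19) = -24/19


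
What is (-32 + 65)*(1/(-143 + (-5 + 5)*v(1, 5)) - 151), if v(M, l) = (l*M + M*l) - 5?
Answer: -64782/13 ≈ -4983.2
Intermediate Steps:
v(M, l) = -5 + 2*M*l (v(M, l) = (M*l + M*l) - 5 = 2*M*l - 5 = -5 + 2*M*l)
(-32 + 65)*(1/(-143 + (-5 + 5)*v(1, 5)) - 151) = (-32 + 65)*(1/(-143 + (-5 + 5)*(-5 + 2*1*5)) - 151) = 33*(1/(-143 + 0*(-5 + 10)) - 151) = 33*(1/(-143 + 0*5) - 151) = 33*(1/(-143 + 0) - 151) = 33*(1/(-143) - 151) = 33*(-1/143 - 151) = 33*(-21594/143) = -64782/13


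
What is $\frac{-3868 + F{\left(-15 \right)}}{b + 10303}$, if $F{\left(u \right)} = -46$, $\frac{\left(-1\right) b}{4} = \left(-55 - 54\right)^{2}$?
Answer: $\frac{206}{1959} \approx 0.10516$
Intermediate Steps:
$b = -47524$ ($b = - 4 \left(-55 - 54\right)^{2} = - 4 \left(-109\right)^{2} = \left(-4\right) 11881 = -47524$)
$\frac{-3868 + F{\left(-15 \right)}}{b + 10303} = \frac{-3868 - 46}{-47524 + 10303} = - \frac{3914}{-37221} = \left(-3914\right) \left(- \frac{1}{37221}\right) = \frac{206}{1959}$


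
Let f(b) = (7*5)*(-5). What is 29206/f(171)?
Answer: -29206/175 ≈ -166.89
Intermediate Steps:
f(b) = -175 (f(b) = 35*(-5) = -175)
29206/f(171) = 29206/(-175) = 29206*(-1/175) = -29206/175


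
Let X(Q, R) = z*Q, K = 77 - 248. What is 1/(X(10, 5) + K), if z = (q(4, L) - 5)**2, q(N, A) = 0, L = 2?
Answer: 1/79 ≈ 0.012658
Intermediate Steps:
K = -171
z = 25 (z = (0 - 5)**2 = (-5)**2 = 25)
X(Q, R) = 25*Q
1/(X(10, 5) + K) = 1/(25*10 - 171) = 1/(250 - 171) = 1/79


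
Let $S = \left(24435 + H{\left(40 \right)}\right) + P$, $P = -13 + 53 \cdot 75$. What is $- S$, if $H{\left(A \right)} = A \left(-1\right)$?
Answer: $-28357$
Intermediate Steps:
$P = 3962$ ($P = -13 + 3975 = 3962$)
$H{\left(A \right)} = - A$
$S = 28357$ ($S = \left(24435 - 40\right) + 3962 = 24395 + 3962 = 28357$)
$- S = \left(-1\right) 28357 = -28357$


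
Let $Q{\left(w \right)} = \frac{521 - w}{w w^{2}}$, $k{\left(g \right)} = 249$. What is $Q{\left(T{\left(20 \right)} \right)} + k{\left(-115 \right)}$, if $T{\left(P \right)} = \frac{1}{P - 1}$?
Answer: $3573427$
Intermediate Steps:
$T{\left(P \right)} = \frac{1}{-1 + P}$
$Q{\left(w \right)} = \frac{521 - w}{w^{3}}$
$Q{\left(T{\left(20 \right)} \right)} + k{\left(-115 \right)} = \frac{521 - \frac{1}{-1 + 20}}{\frac{1}{\left(-1 + 20\right)^{3}}} + 249 = \frac{521 - \frac{1}{19}}{\frac{1}{6859}} + 249 = \frac{1}{(\frac{1}{19})^{3}} \left(521 - \frac{1}{19}\right) + 249 = 6859 \left(521 - \frac{1}{19}\right) + 249 = 6859 \cdot \frac{9898}{19} + 249 = 3573178 + 249 = 3573427$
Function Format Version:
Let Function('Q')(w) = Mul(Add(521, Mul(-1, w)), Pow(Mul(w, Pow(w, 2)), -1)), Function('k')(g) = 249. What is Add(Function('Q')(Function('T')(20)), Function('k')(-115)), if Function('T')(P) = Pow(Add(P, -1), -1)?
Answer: 3573427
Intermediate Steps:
Function('T')(P) = Pow(Add(-1, P), -1)
Function('Q')(w) = Mul(Pow(w, -3), Add(521, Mul(-1, w))) (Function('Q')(w) = Mul(Add(521, Mul(-1, w)), Pow(Pow(w, 3), -1)) = Mul(Add(521, Mul(-1, w)), Pow(w, -3)) = Mul(Pow(w, -3), Add(521, Mul(-1, w))))
Add(Function('Q')(Function('T')(20)), Function('k')(-115)) = Add(Mul(Pow(Pow(Add(-1, 20), -1), -3), Add(521, Mul(-1, Pow(Add(-1, 20), -1)))), 249) = Add(Mul(Pow(Pow(19, -1), -3), Add(521, Mul(-1, Pow(19, -1)))), 249) = Add(Mul(Pow(Rational(1, 19), -3), Add(521, Mul(-1, Rational(1, 19)))), 249) = Add(Mul(6859, Add(521, Rational(-1, 19))), 249) = Add(Mul(6859, Rational(9898, 19)), 249) = Add(3573178, 249) = 3573427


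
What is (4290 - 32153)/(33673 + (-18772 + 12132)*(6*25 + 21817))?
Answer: 1639/8578071 ≈ 0.00019107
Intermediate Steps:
(4290 - 32153)/(33673 + (-18772 + 12132)*(6*25 + 21817)) = -27863/(33673 - 6640*(150 + 21817)) = -27863/(33673 - 6640*21967) = -27863/(33673 - 145860880) = -27863/(-145827207) = -27863*(-1/145827207) = 1639/8578071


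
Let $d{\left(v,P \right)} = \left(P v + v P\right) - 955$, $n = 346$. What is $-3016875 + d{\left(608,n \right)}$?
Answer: $-2597094$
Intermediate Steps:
$d{\left(v,P \right)} = -955 + 2 P v$ ($d{\left(v,P \right)} = \left(P v + P v\right) - 955 = 2 P v - 955 = -955 + 2 P v$)
$-3016875 + d{\left(608,n \right)} = -3016875 - \left(955 - 420736\right) = -3016875 + \left(-955 + 420736\right) = -3016875 + 419781 = -2597094$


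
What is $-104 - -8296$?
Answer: $8192$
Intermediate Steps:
$-104 - -8296 = -104 + 8296 = 8192$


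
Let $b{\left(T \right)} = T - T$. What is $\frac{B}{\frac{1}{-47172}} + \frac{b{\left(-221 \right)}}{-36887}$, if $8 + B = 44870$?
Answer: $-2116230264$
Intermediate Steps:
$b{\left(T \right)} = 0$
$B = 44862$ ($B = -8 + 44870 = 44862$)
$\frac{B}{\frac{1}{-47172}} + \frac{b{\left(-221 \right)}}{-36887} = \frac{44862}{\frac{1}{-47172}} + \frac{0}{-36887} = \frac{44862}{- \frac{1}{47172}} + 0 \left(- \frac{1}{36887}\right) = 44862 \left(-47172\right) + 0 = -2116230264 + 0 = -2116230264$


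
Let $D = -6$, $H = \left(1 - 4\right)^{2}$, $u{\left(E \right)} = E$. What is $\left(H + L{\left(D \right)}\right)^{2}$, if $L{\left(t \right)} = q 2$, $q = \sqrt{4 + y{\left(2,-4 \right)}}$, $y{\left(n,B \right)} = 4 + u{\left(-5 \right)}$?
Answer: $93 + 36 \sqrt{3} \approx 155.35$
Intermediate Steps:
$H = 9$ ($H = \left(-3\right)^{2} = 9$)
$y{\left(n,B \right)} = -1$ ($y{\left(n,B \right)} = 4 - 5 = -1$)
$q = \sqrt{3}$ ($q = \sqrt{4 - 1} = \sqrt{3} \approx 1.732$)
$L{\left(t \right)} = 2 \sqrt{3}$ ($L{\left(t \right)} = \sqrt{3} \cdot 2 = 2 \sqrt{3}$)
$\left(H + L{\left(D \right)}\right)^{2} = \left(9 + 2 \sqrt{3}\right)^{2}$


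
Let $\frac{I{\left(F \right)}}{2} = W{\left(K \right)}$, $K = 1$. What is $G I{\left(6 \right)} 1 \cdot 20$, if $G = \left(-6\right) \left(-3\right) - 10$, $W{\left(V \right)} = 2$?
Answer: $640$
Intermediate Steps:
$I{\left(F \right)} = 4$ ($I{\left(F \right)} = 2 \cdot 2 = 4$)
$G = 8$ ($G = 18 - 10 = 8$)
$G I{\left(6 \right)} 1 \cdot 20 = 8 \cdot 4 \cdot 1 \cdot 20 = 8 \cdot 4 \cdot 20 = 8 \cdot 80 = 640$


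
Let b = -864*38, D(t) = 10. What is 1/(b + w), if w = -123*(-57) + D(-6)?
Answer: -1/25811 ≈ -3.8743e-5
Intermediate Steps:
w = 7021 (w = -123*(-57) + 10 = 7011 + 10 = 7021)
b = -32832
1/(b + w) = 1/(-32832 + 7021) = 1/(-25811) = -1/25811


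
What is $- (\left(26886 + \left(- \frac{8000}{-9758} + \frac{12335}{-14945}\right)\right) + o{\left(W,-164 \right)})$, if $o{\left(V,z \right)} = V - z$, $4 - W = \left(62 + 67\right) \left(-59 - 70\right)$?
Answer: $- \frac{91031223936}{2083333} \approx -43695.0$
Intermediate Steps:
$W = 16645$ ($W = 4 - \left(62 + 67\right) \left(-59 - 70\right) = 4 - 129 \left(-129\right) = 4 - -16641 = 4 + 16641 = 16645$)
$- (\left(26886 + \left(- \frac{8000}{-9758} + \frac{12335}{-14945}\right)\right) + o{\left(W,-164 \right)}) = - (\left(26886 + \left(- \frac{8000}{-9758} + \frac{12335}{-14945}\right)\right) + \left(16645 - -164\right)) = - (\left(26886 + \left(\left(-8000\right) \left(- \frac{1}{9758}\right) + 12335 \left(- \frac{1}{14945}\right)\right)\right) + \left(16645 + 164\right)) = - (\left(26886 + \left(\frac{4000}{4879} - \frac{2467}{2989}\right)\right) + 16809) = - (\left(26886 - \frac{11499}{2083333}\right) + 16809) = - (\frac{56012479539}{2083333} + 16809) = \left(-1\right) \frac{91031223936}{2083333} = - \frac{91031223936}{2083333}$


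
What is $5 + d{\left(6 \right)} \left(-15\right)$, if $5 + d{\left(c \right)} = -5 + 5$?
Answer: $80$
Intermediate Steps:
$d{\left(c \right)} = -5$ ($d{\left(c \right)} = -5 + \left(-5 + 5\right) = -5 + 0 = -5$)
$5 + d{\left(6 \right)} \left(-15\right) = 5 - -75 = 5 + 75 = 80$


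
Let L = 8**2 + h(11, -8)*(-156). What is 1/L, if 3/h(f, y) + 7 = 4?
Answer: 1/220 ≈ 0.0045455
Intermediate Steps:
h(f, y) = -1 (h(f, y) = 3/(-7 + 4) = 3/(-3) = 3*(-1/3) = -1)
L = 220 (L = 8**2 - 1*(-156) = 64 + 156 = 220)
1/L = 1/220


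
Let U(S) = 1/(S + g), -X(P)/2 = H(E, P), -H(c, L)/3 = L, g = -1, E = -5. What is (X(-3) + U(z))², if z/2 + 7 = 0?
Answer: 73441/225 ≈ 326.40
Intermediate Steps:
z = -14 (z = -14 + 2*0 = -14 + 0 = -14)
H(c, L) = -3*L
X(P) = 6*P (X(P) = -(-6)*P = 6*P)
U(S) = 1/(-1 + S) (U(S) = 1/(S - 1) = 1/(-1 + S))
(X(-3) + U(z))² = (6*(-3) + 1/(-1 - 14))² = (-18 + 1/(-15))² = (-18 - 1/15)² = (-271/15)² = 73441/225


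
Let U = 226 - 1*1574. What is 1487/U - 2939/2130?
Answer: -3564541/1435620 ≈ -2.4829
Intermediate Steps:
U = -1348 (U = 226 - 1574 = -1348)
1487/U - 2939/2130 = 1487/(-1348) - 2939/2130 = 1487*(-1/1348) - 2939*1/2130 = -1487/1348 - 2939/2130 = -3564541/1435620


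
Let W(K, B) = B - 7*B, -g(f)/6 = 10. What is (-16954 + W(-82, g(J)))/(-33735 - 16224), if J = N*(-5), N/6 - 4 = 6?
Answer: 16594/49959 ≈ 0.33215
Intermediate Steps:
N = 60 (N = 24 + 6*6 = 24 + 36 = 60)
J = -300 (J = 60*(-5) = -300)
g(f) = -60 (g(f) = -6*10 = -60)
W(K, B) = -6*B
(-16954 + W(-82, g(J)))/(-33735 - 16224) = (-16954 - 6*(-60))/(-33735 - 16224) = (-16954 + 360)/(-49959) = -16594*(-1/49959) = 16594/49959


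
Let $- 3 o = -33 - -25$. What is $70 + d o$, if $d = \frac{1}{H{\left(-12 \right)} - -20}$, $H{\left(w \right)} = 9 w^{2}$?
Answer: $\frac{69092}{987} \approx 70.002$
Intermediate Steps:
$o = \frac{8}{3}$ ($o = - \frac{-33 - -25}{3} = - \frac{-33 + 25}{3} = \left(- \frac{1}{3}\right) \left(-8\right) = \frac{8}{3} \approx 2.6667$)
$d = \frac{1}{1316}$ ($d = \frac{1}{9 \left(-12\right)^{2} - -20} = \frac{1}{9 \cdot 144 + \left(-52 + 72\right)} = \frac{1}{1296 + 20} = \frac{1}{1316} \approx 0.00075988$)
$70 + d o = 70 + \frac{1}{1316} \cdot \frac{8}{3} = 70 + \frac{2}{987} = \frac{69092}{987}$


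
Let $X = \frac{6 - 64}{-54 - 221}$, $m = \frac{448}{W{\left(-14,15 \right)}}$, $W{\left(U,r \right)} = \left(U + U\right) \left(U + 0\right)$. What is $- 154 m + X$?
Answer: $- \frac{48342}{275} \approx -175.79$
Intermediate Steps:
$W{\left(U,r \right)} = 2 U^{2}$ ($W{\left(U,r \right)} = 2 U U = 2 U^{2}$)
$m = \frac{8}{7}$ ($m = \frac{448}{2 \left(-14\right)^{2}} = \frac{448}{2 \cdot 196} = \frac{448}{392} = 448 \cdot \frac{1}{392} = \frac{8}{7} \approx 1.1429$)
$X = \frac{58}{275}$ ($X = - \frac{58}{-275} = \left(-58\right) \left(- \frac{1}{275}\right) = \frac{58}{275} \approx 0.21091$)
$- 154 m + X = \left(-154\right) \frac{8}{7} + \frac{58}{275} = -176 + \frac{58}{275} = - \frac{48342}{275}$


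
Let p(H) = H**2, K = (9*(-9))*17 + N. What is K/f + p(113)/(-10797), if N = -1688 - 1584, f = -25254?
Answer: -1487831/1489986 ≈ -0.99855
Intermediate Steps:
N = -3272
K = -4649 (K = (9*(-9))*17 - 3272 = -81*17 - 3272 = -1377 - 3272 = -4649)
K/f + p(113)/(-10797) = -4649/(-25254) + 113**2/(-10797) = -4649*(-1/25254) + 12769*(-1/10797) = 4649/25254 - 12769/10797 = -1487831/1489986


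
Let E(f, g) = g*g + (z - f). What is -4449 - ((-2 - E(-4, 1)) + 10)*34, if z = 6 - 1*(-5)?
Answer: -4177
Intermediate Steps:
z = 11 (z = 6 + 5 = 11)
E(f, g) = 11 + g**2 - f (E(f, g) = g*g + (11 - f) = g**2 + (11 - f) = 11 + g**2 - f)
-4449 - ((-2 - E(-4, 1)) + 10)*34 = -4449 - ((-2 - (11 + 1**2 - 1*(-4))) + 10)*34 = -4449 - ((-2 - (11 + 1 + 4)) + 10)*34 = -4449 - ((-2 - 1*16) + 10)*34 = -4449 - ((-2 - 16) + 10)*34 = -4449 - (-18 + 10)*34 = -4449 - (-8)*34 = -4449 - 1*(-272) = -4449 + 272 = -4177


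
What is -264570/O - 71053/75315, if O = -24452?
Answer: 9094350797/920801190 ≈ 9.8766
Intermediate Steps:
-264570/O - 71053/75315 = -264570/(-24452) - 71053/75315 = -264570*(-1/24452) - 71053*1/75315 = 132285/12226 - 71053/75315 = 9094350797/920801190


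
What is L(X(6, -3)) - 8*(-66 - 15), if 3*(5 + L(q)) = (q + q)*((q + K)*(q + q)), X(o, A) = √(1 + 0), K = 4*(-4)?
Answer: 623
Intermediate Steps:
K = -16
X(o, A) = 1 (X(o, A) = √1 = 1)
L(q) = -5 + 4*q²*(-16 + q)/3 (L(q) = -5 + ((q + q)*((q - 16)*(q + q)))/3 = -5 + ((2*q)*((-16 + q)*(2*q)))/3 = -5 + ((2*q)*(2*q*(-16 + q)))/3 = -5 + (4*q²*(-16 + q))/3 = -5 + 4*q²*(-16 + q)/3)
L(X(6, -3)) - 8*(-66 - 15) = (-5 - 64/3*1² + (4/3)*1³) - 8*(-66 - 15) = (-5 - 64/3*1 + (4/3)*1) - 8*(-81) = (-5 - 64/3 + 4/3) + 648 = -25 + 648 = 623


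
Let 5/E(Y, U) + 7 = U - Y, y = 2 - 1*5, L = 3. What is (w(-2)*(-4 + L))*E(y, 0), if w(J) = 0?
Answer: 0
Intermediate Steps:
y = -3 (y = 2 - 5 = -3)
E(Y, U) = 5/(-7 + U - Y) (E(Y, U) = 5/(-7 + (U - Y)) = 5/(-7 + U - Y))
(w(-2)*(-4 + L))*E(y, 0) = (0*(-4 + 3))*(5/(-7 + 0 - 1*(-3))) = (0*(-1))*(5/(-7 + 0 + 3)) = 0*(5/(-4)) = 0*(5*(-¼)) = 0*(-5/4) = 0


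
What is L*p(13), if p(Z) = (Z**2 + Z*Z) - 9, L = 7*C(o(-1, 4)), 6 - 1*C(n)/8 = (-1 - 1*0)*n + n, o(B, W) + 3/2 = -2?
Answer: 110544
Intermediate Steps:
o(B, W) = -7/2 (o(B, W) = -3/2 - 2 = -7/2)
C(n) = 48 (C(n) = 48 - 8*((-1 - 1*0)*n + n) = 48 - 8*((-1 + 0)*n + n) = 48 - 8*(-n + n) = 48 - 8*0 = 48 + 0 = 48)
L = 336 (L = 7*48 = 336)
p(Z) = -9 + 2*Z**2 (p(Z) = (Z**2 + Z**2) - 9 = 2*Z**2 - 9 = -9 + 2*Z**2)
L*p(13) = 336*(-9 + 2*13**2) = 336*(-9 + 2*169) = 336*(-9 + 338) = 336*329 = 110544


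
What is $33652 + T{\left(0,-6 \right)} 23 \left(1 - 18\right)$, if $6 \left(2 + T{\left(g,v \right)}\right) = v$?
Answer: $34825$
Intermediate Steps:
$T{\left(g,v \right)} = -2 + \frac{v}{6}$
$33652 + T{\left(0,-6 \right)} 23 \left(1 - 18\right) = 33652 + \left(-2 + \frac{1}{6} \left(-6\right)\right) 23 \left(1 - 18\right) = 33652 + \left(-2 - 1\right) 23 \left(1 - 18\right) = 33652 + \left(-3\right) 23 \left(-17\right) = 33652 - -1173 = 33652 + 1173 = 34825$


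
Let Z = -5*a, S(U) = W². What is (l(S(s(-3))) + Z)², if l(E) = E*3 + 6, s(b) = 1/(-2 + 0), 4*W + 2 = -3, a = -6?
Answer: 423801/256 ≈ 1655.5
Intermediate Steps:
W = -5/4 (W = -½ + (¼)*(-3) = -½ - ¾ = -5/4 ≈ -1.2500)
s(b) = -½ (s(b) = 1/(-2) = -½)
S(U) = 25/16 (S(U) = (-5/4)² = 25/16)
l(E) = 6 + 3*E (l(E) = 3*E + 6 = 6 + 3*E)
Z = 30 (Z = -5*(-6) = 30)
(l(S(s(-3))) + Z)² = ((6 + 3*(25/16)) + 30)² = ((6 + 75/16) + 30)² = (171/16 + 30)² = (651/16)² = 423801/256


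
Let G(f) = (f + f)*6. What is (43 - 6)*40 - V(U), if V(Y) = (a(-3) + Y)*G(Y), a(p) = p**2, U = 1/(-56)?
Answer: 1161829/784 ≈ 1481.9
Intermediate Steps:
G(f) = 12*f (G(f) = (2*f)*6 = 12*f)
U = -1/56 ≈ -0.017857
V(Y) = 12*Y*(9 + Y) (V(Y) = ((-3)**2 + Y)*(12*Y) = (9 + Y)*(12*Y) = 12*Y*(9 + Y))
(43 - 6)*40 - V(U) = (43 - 6)*40 - 12*(-1)*(9 - 1/56)/56 = 37*40 - 12*(-1)*503/(56*56) = 1480 - 1*(-1509/784) = 1480 + 1509/784 = 1161829/784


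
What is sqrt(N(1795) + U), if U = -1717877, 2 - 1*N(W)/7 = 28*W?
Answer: I*sqrt(2069683) ≈ 1438.6*I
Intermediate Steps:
N(W) = 14 - 196*W
sqrt(N(1795) + U) = sqrt((14 - 196*1795) - 1717877) = sqrt((14 - 351820) - 1717877) = sqrt(-351806 - 1717877) = sqrt(-2069683) = I*sqrt(2069683)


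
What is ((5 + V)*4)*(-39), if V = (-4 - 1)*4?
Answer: 2340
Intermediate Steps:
V = -20 (V = -5*4 = -20)
((5 + V)*4)*(-39) = ((5 - 20)*4)*(-39) = -15*4*(-39) = -60*(-39) = 2340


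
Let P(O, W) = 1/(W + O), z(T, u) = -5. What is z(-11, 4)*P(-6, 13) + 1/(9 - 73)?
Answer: -327/448 ≈ -0.72991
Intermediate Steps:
P(O, W) = 1/(O + W)
z(-11, 4)*P(-6, 13) + 1/(9 - 73) = -5/(-6 + 13) + 1/(9 - 73) = -5/7 + 1/(-64) = -5*1/7 - 1/64 = -5/7 - 1/64 = -327/448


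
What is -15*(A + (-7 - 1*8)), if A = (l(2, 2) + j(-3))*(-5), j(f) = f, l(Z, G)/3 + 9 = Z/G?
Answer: -1800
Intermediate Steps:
l(Z, G) = -27 + 3*Z/G (l(Z, G) = -27 + 3*(Z/G) = -27 + 3*Z/G)
A = 135 (A = ((-27 + 3*2/2) - 3)*(-5) = ((-27 + 3*2*(1/2)) - 3)*(-5) = ((-27 + 3) - 3)*(-5) = (-24 - 3)*(-5) = -27*(-5) = 135)
-15*(A + (-7 - 1*8)) = -15*(135 + (-7 - 1*8)) = -15*(135 + (-7 - 8)) = -15*(135 - 15) = -15*120 = -1800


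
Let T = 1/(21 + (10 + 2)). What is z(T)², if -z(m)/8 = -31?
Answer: 61504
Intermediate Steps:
T = 1/33 (T = 1/(21 + 12) = 1/33 ≈ 0.030303)
z(m) = 248 (z(m) = -8*(-31) = 248)
z(T)² = 248² = 61504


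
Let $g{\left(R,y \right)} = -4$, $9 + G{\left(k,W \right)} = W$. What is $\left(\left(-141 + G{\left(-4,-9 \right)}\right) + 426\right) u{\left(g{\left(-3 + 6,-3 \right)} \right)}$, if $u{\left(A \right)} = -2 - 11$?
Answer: $-3471$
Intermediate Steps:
$G{\left(k,W \right)} = -9 + W$
$u{\left(A \right)} = -13$
$\left(\left(-141 + G{\left(-4,-9 \right)}\right) + 426\right) u{\left(g{\left(-3 + 6,-3 \right)} \right)} = \left(\left(-141 - 18\right) + 426\right) \left(-13\right) = \left(-159 + 426\right) \left(-13\right) = 267 \left(-13\right) = -3471$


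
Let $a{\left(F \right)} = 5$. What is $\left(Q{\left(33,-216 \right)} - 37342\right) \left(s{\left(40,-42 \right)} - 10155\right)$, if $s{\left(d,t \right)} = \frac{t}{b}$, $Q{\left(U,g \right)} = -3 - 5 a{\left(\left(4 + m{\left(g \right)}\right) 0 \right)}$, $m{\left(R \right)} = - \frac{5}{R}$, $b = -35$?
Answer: $379447506$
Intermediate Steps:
$Q{\left(U,g \right)} = -28$ ($Q{\left(U,g \right)} = -3 - 25 = -28$)
$s{\left(d,t \right)} = - \frac{t}{35}$ ($s{\left(d,t \right)} = \frac{t}{-35} = t \left(- \frac{1}{35}\right) = - \frac{t}{35}$)
$\left(Q{\left(33,-216 \right)} - 37342\right) \left(s{\left(40,-42 \right)} - 10155\right) = \left(-28 - 37342\right) \left(\left(- \frac{1}{35}\right) \left(-42\right) - 10155\right) = - 37370 \left(\frac{6}{5} - 10155\right) = \left(-37370\right) \left(- \frac{50769}{5}\right) = 379447506$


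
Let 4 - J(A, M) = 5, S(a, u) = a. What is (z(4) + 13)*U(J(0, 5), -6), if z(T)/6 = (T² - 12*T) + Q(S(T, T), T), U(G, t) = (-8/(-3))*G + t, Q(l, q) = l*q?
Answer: 2158/3 ≈ 719.33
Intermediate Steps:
J(A, M) = -1 (J(A, M) = 4 - 1*5 = 4 - 5 = -1)
U(G, t) = t + 8*G/3 (U(G, t) = (-8*(-⅓))*G + t = 8*G/3 + t = t + 8*G/3)
z(T) = -72*T + 12*T² (z(T) = 6*((T² - 12*T) + T*T) = 6*((T² - 12*T) + T²) = 6*(-12*T + 2*T²) = -72*T + 12*T²)
(z(4) + 13)*U(J(0, 5), -6) = (12*4*(-6 + 4) + 13)*(-6 + (8/3)*(-1)) = (12*4*(-2) + 13)*(-6 - 8/3) = (-96 + 13)*(-26/3) = -83*(-26/3) = 2158/3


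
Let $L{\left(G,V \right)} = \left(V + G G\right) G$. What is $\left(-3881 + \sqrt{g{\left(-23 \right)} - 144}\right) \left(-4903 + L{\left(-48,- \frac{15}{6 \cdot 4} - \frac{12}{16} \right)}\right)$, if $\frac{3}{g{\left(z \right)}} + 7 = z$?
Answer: $447979949 - \frac{115429 i \sqrt{14410}}{10} \approx 4.4798 \cdot 10^{8} - 1.3856 \cdot 10^{6} i$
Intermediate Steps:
$g{\left(z \right)} = \frac{3}{-7 + z}$
$L{\left(G,V \right)} = G \left(V + G^{2}\right)$ ($L{\left(G,V \right)} = \left(V + G^{2}\right) G = G \left(V + G^{2}\right)$)
$\left(-3881 + \sqrt{g{\left(-23 \right)} - 144}\right) \left(-4903 + L{\left(-48,- \frac{15}{6 \cdot 4} - \frac{12}{16} \right)}\right) = \left(-3881 + \sqrt{\frac{3}{-7 - 23} - 144}\right) \left(-4903 - 48 \left(\left(- \frac{15}{6 \cdot 4} - \frac{12}{16}\right) + \left(-48\right)^{2}\right)\right) = \left(-3881 + \sqrt{\frac{3}{-30} - 144}\right) \left(-4903 - 48 \left(\left(- \frac{15}{24} - \frac{3}{4}\right) + 2304\right)\right) = \left(-3881 + \sqrt{3 \left(- \frac{1}{30}\right) - 144}\right) \left(-4903 - 48 \left(\left(\left(-15\right) \frac{1}{24} - \frac{3}{4}\right) + 2304\right)\right) = \left(-3881 + \sqrt{- \frac{1}{10} - 144}\right) \left(-4903 - 48 \left(\left(- \frac{5}{8} - \frac{3}{4}\right) + 2304\right)\right) = \left(-3881 + \sqrt{- \frac{1441}{10}}\right) \left(-4903 - 48 \left(- \frac{11}{8} + 2304\right)\right) = \left(-3881 + \frac{i \sqrt{14410}}{10}\right) \left(-4903 - 110526\right) = \left(-3881 + \frac{i \sqrt{14410}}{10}\right) \left(-115429\right) = 447979949 - \frac{115429 i \sqrt{14410}}{10}$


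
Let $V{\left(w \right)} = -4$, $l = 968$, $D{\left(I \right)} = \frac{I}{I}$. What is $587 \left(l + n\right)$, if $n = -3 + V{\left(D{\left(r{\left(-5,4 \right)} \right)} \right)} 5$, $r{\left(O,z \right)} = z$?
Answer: $554715$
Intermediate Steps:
$D{\left(I \right)} = 1$
$n = -23$ ($n = -3 - 20 = -23$)
$587 \left(l + n\right) = 587 \left(968 - 23\right) = 587 \cdot 945 = 554715$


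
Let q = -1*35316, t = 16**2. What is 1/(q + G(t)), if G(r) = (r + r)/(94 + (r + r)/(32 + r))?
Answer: -431/15218892 ≈ -2.8320e-5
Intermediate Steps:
t = 256
G(r) = 2*r/(94 + 2*r/(32 + r)) (G(r) = (2*r)/(94 + (2*r)/(32 + r)) = (2*r)/(94 + 2*r/(32 + r)) = 2*r/(94 + 2*r/(32 + r)))
q = -35316
1/(q + G(t)) = 1/(-35316 + (1/16)*256*(32 + 256)/(94 + 3*256)) = 1/(-35316 + (1/16)*256*288/(94 + 768)) = 1/(-35316 + (1/16)*256*288/862) = 1/(-35316 + (1/16)*256*(1/862)*288) = 1/(-35316 + 2304/431) = 1/(-15218892/431) = -431/15218892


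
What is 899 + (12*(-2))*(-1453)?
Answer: 35771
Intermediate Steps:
899 + (12*(-2))*(-1453) = 899 - 24*(-1453) = 899 + 34872 = 35771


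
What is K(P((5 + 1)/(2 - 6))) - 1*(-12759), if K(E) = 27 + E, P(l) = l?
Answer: 25569/2 ≈ 12785.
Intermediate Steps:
K(P((5 + 1)/(2 - 6))) - 1*(-12759) = (27 + (5 + 1)/(2 - 6)) - 1*(-12759) = (27 + 6/(-4)) + 12759 = (27 + 6*(-¼)) + 12759 = (27 - 3/2) + 12759 = 51/2 + 12759 = 25569/2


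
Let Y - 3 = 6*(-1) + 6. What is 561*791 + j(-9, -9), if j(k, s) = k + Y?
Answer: 443745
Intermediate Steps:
Y = 3 (Y = 3 + (6*(-1) + 6) = 3 + (-6 + 6) = 3 + 0 = 3)
j(k, s) = 3 + k (j(k, s) = k + 3 = 3 + k)
561*791 + j(-9, -9) = 561*791 + (3 - 9) = 443751 - 6 = 443745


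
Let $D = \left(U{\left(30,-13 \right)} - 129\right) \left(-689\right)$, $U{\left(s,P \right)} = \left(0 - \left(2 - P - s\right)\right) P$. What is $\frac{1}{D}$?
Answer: $\frac{1}{223236} \approx 4.4796 \cdot 10^{-6}$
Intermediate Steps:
$U{\left(s,P \right)} = P \left(-2 + P + s\right)$ ($U{\left(s,P \right)} = \left(0 - \left(2 - P - s\right)\right) P = \left(0 + \left(-2 + P + s\right)\right) P = \left(-2 + P + s\right) P = P \left(-2 + P + s\right)$)
$D = 223236$ ($D = \left(- 13 \left(-2 - 13 + 30\right) - 129\right) \left(-689\right) = \left(\left(-13\right) 15 - 129\right) \left(-689\right) = \left(-195 - 129\right) \left(-689\right) = \left(-324\right) \left(-689\right) = 223236$)
$\frac{1}{D} = \frac{1}{223236}$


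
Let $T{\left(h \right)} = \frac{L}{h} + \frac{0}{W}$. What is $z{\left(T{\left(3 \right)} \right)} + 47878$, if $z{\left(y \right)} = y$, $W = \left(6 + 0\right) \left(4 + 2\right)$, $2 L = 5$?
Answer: $\frac{287273}{6} \approx 47879.0$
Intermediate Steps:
$L = \frac{5}{2}$ ($L = \frac{1}{2} \cdot 5 = \frac{5}{2} \approx 2.5$)
$W = 36$ ($W = 6 \cdot 6 = 36$)
$T{\left(h \right)} = \frac{5}{2 h}$ ($T{\left(h \right)} = \frac{5}{2 h} + \frac{0}{36} = \frac{5}{2 h} + 0 \cdot \frac{1}{36} = \frac{5}{2 h} + 0 = \frac{5}{2 h}$)
$z{\left(T{\left(3 \right)} \right)} + 47878 = \frac{5}{2 \cdot 3} + 47878 = \frac{5}{2} \cdot \frac{1}{3} + 47878 = \frac{5}{6} + 47878 = \frac{287273}{6}$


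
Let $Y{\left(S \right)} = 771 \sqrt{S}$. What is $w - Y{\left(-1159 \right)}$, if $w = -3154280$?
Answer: $-3154280 - 771 i \sqrt{1159} \approx -3.1543 \cdot 10^{6} - 26248.0 i$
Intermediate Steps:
$w - Y{\left(-1159 \right)} = -3154280 - 771 \sqrt{-1159} = -3154280 - 771 i \sqrt{1159}$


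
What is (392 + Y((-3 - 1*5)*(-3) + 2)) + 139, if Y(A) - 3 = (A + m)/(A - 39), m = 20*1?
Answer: 6896/13 ≈ 530.46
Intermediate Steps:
m = 20
Y(A) = 3 + (20 + A)/(-39 + A) (Y(A) = 3 + (A + 20)/(A - 39) = 3 + (20 + A)/(-39 + A))
(392 + Y((-3 - 1*5)*(-3) + 2)) + 139 = (392 + (-97 + 4*((-3 - 1*5)*(-3) + 2))/(-39 + ((-3 - 1*5)*(-3) + 2))) + 139 = (392 + (-97 + 4*((-3 - 5)*(-3) + 2))/(-39 + ((-3 - 5)*(-3) + 2))) + 139 = (392 + (-97 + 4*(-8*(-3) + 2))/(-39 + (-8*(-3) + 2))) + 139 = (392 + (-97 + 4*(24 + 2))/(-39 + (24 + 2))) + 139 = (392 + (-97 + 4*26)/(-39 + 26)) + 139 = (392 + (-97 + 104)/(-13)) + 139 = (392 - 1/13*7) + 139 = (392 - 7/13) + 139 = 5089/13 + 139 = 6896/13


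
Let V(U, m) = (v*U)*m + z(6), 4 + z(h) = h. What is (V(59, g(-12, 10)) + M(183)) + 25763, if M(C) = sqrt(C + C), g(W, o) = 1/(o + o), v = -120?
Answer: 25411 + sqrt(366) ≈ 25430.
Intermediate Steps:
z(h) = -4 + h
g(W, o) = 1/(2*o)
M(C) = sqrt(2)*sqrt(C) (M(C) = sqrt(2*C) = sqrt(2)*sqrt(C))
V(U, m) = 2 - 120*U*m (V(U, m) = (-120*U)*m + (-4 + 6) = -120*U*m + 2 = 2 - 120*U*m)
(V(59, g(-12, 10)) + M(183)) + 25763 = ((2 - 120*59*(1/2)/10) + sqrt(2)*sqrt(183)) + 25763 = ((2 - 120*59*(1/2)*(1/10)) + sqrt(366)) + 25763 = ((2 - 120*59*1/20) + sqrt(366)) + 25763 = ((2 - 354) + sqrt(366)) + 25763 = (-352 + sqrt(366)) + 25763 = 25411 + sqrt(366)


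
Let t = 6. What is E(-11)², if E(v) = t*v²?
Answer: 527076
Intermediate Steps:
E(v) = 6*v²
E(-11)² = (6*(-11)²)² = (6*121)² = 726² = 527076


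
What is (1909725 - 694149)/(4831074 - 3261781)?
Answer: 1215576/1569293 ≈ 0.77460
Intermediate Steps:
(1909725 - 694149)/(4831074 - 3261781) = 1215576/1569293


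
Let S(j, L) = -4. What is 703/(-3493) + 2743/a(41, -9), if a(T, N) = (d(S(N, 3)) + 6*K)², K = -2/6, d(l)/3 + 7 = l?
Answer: 1245732/611275 ≈ 2.0379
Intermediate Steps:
d(l) = -21 + 3*l
K = -⅓ (K = -2*⅙ = -⅓ ≈ -0.33333)
a(T, N) = 1225 (a(T, N) = ((-21 + 3*(-4)) + 6*(-⅓))² = ((-21 - 12) - 2)² = (-33 - 2)² = (-35)² = 1225)
703/(-3493) + 2743/a(41, -9) = 703/(-3493) + 2743/1225 = 703*(-1/3493) + 2743*(1/1225) = -703/3493 + 2743/1225 = 1245732/611275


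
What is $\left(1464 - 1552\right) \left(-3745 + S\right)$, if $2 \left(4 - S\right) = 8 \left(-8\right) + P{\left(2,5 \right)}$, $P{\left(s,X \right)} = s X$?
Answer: $326832$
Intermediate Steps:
$P{\left(s,X \right)} = X s$
$S = 31$ ($S = 4 - \frac{8 \left(-8\right) + 5 \cdot 2}{2} = 4 - \frac{-64 + 10}{2} = 4 - -27 = 4 + 27 = 31$)
$\left(1464 - 1552\right) \left(-3745 + S\right) = \left(1464 - 1552\right) \left(-3745 + 31\right) = \left(-88\right) \left(-3714\right) = 326832$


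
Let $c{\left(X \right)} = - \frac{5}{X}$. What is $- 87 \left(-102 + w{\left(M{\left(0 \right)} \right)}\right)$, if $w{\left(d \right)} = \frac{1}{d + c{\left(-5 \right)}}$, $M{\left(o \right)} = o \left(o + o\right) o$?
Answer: $8787$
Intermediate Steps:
$M{\left(o \right)} = 2 o^{3}$ ($M{\left(o \right)} = o 2 o o = 2 o^{2} o = 2 o^{3}$)
$w{\left(d \right)} = \frac{1}{1 + d}$ ($w{\left(d \right)} = \frac{1}{d - \frac{5}{-5}} = \frac{1}{d - -1} = \frac{1}{d + 1} = \frac{1}{1 + d}$)
$- 87 \left(-102 + w{\left(M{\left(0 \right)} \right)}\right) = - 87 \left(-102 + \frac{1}{1 + 2 \cdot 0^{3}}\right) = - 87 \left(-102 + \frac{1}{1 + 2 \cdot 0}\right) = - 87 \left(-102 + \frac{1}{1 + 0}\right) = - 87 \left(-102 + 1^{-1}\right) = - 87 \left(-102 + 1\right) = \left(-87\right) \left(-101\right) = 8787$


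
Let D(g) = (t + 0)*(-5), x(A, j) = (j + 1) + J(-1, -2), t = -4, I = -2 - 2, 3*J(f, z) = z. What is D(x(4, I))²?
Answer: 400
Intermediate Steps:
J(f, z) = z/3
I = -4
x(A, j) = ⅓ + j (x(A, j) = (j + 1) + (⅓)*(-2) = (1 + j) - ⅔ = ⅓ + j)
D(g) = 20 (D(g) = (-4 + 0)*(-5) = -4*(-5) = 20)
D(x(4, I))² = 20² = 400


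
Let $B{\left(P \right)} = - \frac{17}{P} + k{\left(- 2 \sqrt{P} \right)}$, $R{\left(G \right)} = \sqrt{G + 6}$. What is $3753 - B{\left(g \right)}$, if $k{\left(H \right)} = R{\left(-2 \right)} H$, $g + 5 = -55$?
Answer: $\frac{225163}{60} + 8 i \sqrt{15} \approx 3752.7 + 30.984 i$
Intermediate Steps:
$g = -60$ ($g = -5 - 55 = -60$)
$R{\left(G \right)} = \sqrt{6 + G}$
$k{\left(H \right)} = 2 H$ ($k{\left(H \right)} = \sqrt{6 - 2} H = \sqrt{4} H = 2 H$)
$B{\left(P \right)} = - \frac{17}{P} - 4 \sqrt{P}$ ($B{\left(P \right)} = - \frac{17}{P} + 2 \left(- 2 \sqrt{P}\right) = - \frac{17}{P} - 4 \sqrt{P}$)
$3753 - B{\left(g \right)} = 3753 - \frac{-17 - 4 \left(-60\right)^{\frac{3}{2}}}{-60} = 3753 - - \frac{-17 - 4 \left(- 120 i \sqrt{15}\right)}{60} = 3753 - - \frac{-17 + 480 i \sqrt{15}}{60} = 3753 - \left(\frac{17}{60} - 8 i \sqrt{15}\right) = \frac{225163}{60} + 8 i \sqrt{15}$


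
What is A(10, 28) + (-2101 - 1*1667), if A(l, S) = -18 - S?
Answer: -3814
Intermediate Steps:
A(10, 28) + (-2101 - 1*1667) = (-18 - 1*28) + (-2101 - 1*1667) = (-18 - 28) + (-2101 - 1667) = -46 - 3768 = -3814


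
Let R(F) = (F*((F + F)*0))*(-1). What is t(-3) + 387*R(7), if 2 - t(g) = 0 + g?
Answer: 5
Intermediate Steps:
t(g) = 2 - g (t(g) = 2 - (0 + g) = 2 - g)
R(F) = 0 (R(F) = (F*((2*F)*0))*(-1) = (F*0)*(-1) = 0*(-1) = 0)
t(-3) + 387*R(7) = (2 - 1*(-3)) + 387*0 = (2 + 3) + 0 = 5 + 0 = 5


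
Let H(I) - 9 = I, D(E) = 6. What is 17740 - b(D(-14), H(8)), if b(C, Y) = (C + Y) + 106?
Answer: 17611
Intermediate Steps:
H(I) = 9 + I
b(C, Y) = 106 + C + Y
17740 - b(D(-14), H(8)) = 17740 - (106 + 6 + (9 + 8)) = 17740 - (106 + 6 + 17) = 17740 - 1*129 = 17740 - 129 = 17611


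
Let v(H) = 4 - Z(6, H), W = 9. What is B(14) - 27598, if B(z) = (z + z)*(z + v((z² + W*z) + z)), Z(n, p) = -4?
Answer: -26982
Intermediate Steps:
v(H) = 8 (v(H) = 4 - 1*(-4) = 4 + 4 = 8)
B(z) = 2*z*(8 + z) (B(z) = (z + z)*(z + 8) = (2*z)*(8 + z) = 2*z*(8 + z))
B(14) - 27598 = 2*14*(8 + 14) - 27598 = 2*14*22 - 27598 = 616 - 27598 = -26982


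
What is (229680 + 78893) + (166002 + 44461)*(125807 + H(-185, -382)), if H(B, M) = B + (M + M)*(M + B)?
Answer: 117609137603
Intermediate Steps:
H(B, M) = B + 2*M*(B + M) (H(B, M) = B + (2*M)*(B + M) = B + 2*M*(B + M))
(229680 + 78893) + (166002 + 44461)*(125807 + H(-185, -382)) = (229680 + 78893) + (166002 + 44461)*(125807 + (-185 + 2*(-382)**2 + 2*(-185)*(-382))) = 308573 + 210463*(125807 + (-185 + 2*145924 + 141340)) = 308573 + 210463*(125807 + (-185 + 291848 + 141340)) = 308573 + 210463*(125807 + 433003) = 308573 + 210463*558810 = 308573 + 117608829030 = 117609137603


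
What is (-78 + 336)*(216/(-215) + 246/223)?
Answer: 28332/1115 ≈ 25.410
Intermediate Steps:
(-78 + 336)*(216/(-215) + 246/223) = 258*(216*(-1/215) + 246*(1/223)) = 258*(-216/215 + 246/223) = 258*(4722/47945) = 28332/1115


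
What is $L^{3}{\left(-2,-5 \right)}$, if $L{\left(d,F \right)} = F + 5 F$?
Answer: $-27000$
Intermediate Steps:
$L{\left(d,F \right)} = 6 F$
$L^{3}{\left(-2,-5 \right)} = \left(6 \left(-5\right)\right)^{3} = \left(-30\right)^{3} = -27000$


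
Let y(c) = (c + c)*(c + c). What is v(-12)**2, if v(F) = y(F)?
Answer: 331776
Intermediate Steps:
y(c) = 4*c**2 (y(c) = (2*c)*(2*c) = 4*c**2)
v(F) = 4*F**2
v(-12)**2 = (4*(-12)**2)**2 = (4*144)**2 = 576**2 = 331776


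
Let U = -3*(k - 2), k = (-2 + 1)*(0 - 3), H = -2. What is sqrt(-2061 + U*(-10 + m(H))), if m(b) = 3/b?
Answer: I*sqrt(8106)/2 ≈ 45.017*I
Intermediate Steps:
k = 3 (k = -1*(-3) = 3)
U = -3 (U = -3*(3 - 2) = -3*1 = -3)
sqrt(-2061 + U*(-10 + m(H))) = sqrt(-2061 - 3*(-10 + 3/(-2))) = sqrt(-2061 - 3*(-10 + 3*(-1/2))) = sqrt(-2061 - 3*(-10 - 3/2)) = sqrt(-2061 - 3*(-23/2)) = sqrt(-2061 + 69/2) = sqrt(-4053/2) = I*sqrt(8106)/2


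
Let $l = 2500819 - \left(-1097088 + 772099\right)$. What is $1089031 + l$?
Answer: $3914839$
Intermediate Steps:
$l = 2825808$ ($l = 2500819 - -324989 = 2500819 + 324989 = 2825808$)
$1089031 + l = 1089031 + 2825808 = 3914839$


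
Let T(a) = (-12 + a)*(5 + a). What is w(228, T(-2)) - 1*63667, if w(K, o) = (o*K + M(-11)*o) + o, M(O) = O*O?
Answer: -78367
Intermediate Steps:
M(O) = O²
w(K, o) = 122*o + K*o (w(K, o) = (o*K + (-11)²*o) + o = (K*o + 121*o) + o = (121*o + K*o) + o = 122*o + K*o)
w(228, T(-2)) - 1*63667 = (-60 + (-2)² - 7*(-2))*(122 + 228) - 1*63667 = (-60 + 4 + 14)*350 - 63667 = -42*350 - 63667 = -14700 - 63667 = -78367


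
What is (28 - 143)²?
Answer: 13225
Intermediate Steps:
(28 - 143)² = (-115)² = 13225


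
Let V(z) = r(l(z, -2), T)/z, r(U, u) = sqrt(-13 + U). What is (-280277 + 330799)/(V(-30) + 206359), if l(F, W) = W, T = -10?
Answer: 625540163880/2555042212861 + 101044*I*sqrt(15)/2555042212861 ≈ 0.24483 + 1.5316e-7*I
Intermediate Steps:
V(z) = I*sqrt(15)/z (V(z) = sqrt(-13 - 2)/z = sqrt(-15)/z = (I*sqrt(15))/z = I*sqrt(15)/z)
(-280277 + 330799)/(V(-30) + 206359) = (-280277 + 330799)/(I*sqrt(15)/(-30) + 206359) = 50522/(I*sqrt(15)*(-1/30) + 206359) = 50522/(-I*sqrt(15)/30 + 206359) = 50522/(206359 - I*sqrt(15)/30)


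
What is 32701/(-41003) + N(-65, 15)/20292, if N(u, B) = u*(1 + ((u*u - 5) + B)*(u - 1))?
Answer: 39172758977/43791204 ≈ 894.54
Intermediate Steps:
N(u, B) = u*(1 + (-1 + u)*(-5 + B + u²)) (N(u, B) = u*(1 + ((u² - 5) + B)*(-1 + u)) = u*(1 + ((-5 + u²) + B)*(-1 + u)) = u*(1 + (-5 + B + u²)*(-1 + u)) = u*(1 + (-1 + u)*(-5 + B + u²)))
32701/(-41003) + N(-65, 15)/20292 = 32701/(-41003) - 65*(6 + (-65)³ - 1*15 - 1*(-65)² - 5*(-65) + 15*(-65))/20292 = 32701*(-1/41003) - 65*(6 - 274625 - 15 - 1*4225 + 325 - 975)*(1/20292) = -32701/41003 - 65*(6 - 274625 - 15 - 4225 + 325 - 975)*(1/20292) = -32701/41003 - 65*(-279509)*(1/20292) = -32701/41003 + 18168085*(1/20292) = -32701/41003 + 956215/1068 = 39172758977/43791204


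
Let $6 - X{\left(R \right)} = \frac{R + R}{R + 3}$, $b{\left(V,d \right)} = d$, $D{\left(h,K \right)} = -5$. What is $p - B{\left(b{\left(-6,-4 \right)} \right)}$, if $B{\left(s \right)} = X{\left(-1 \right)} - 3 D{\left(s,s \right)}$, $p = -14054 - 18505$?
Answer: $-32581$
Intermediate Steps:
$X{\left(R \right)} = 6 - \frac{2 R}{3 + R}$ ($X{\left(R \right)} = 6 - \frac{R + R}{R + 3} = 6 - \frac{2 R}{3 + R}$)
$p = -32559$
$B{\left(s \right)} = 22$ ($B{\left(s \right)} = \frac{2 \left(9 + 2 \left(-1\right)\right)}{3 - 1} - -15 = \frac{2 \left(9 - 2\right)}{2} + 15 = 2 \cdot \frac{1}{2} \cdot 7 + 15 = 7 + 15 = 22$)
$p - B{\left(b{\left(-6,-4 \right)} \right)} = -32559 - 22 = -32581$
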